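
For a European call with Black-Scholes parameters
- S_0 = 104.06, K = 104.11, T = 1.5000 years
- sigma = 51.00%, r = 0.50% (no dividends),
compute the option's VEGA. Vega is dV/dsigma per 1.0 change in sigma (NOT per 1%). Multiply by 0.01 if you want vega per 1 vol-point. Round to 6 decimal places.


d1 = 0.3235481745; d2 = -0.3010717099
phi(d1) = 0.3785980299; exp(-qT) = 1.0000000000; exp(-rT) = 0.9925280548
Vega = S * exp(-qT) * phi(d1) * sqrt(T) = 104.0600 * 1.0000000000 * 0.3785980299 * 1.2247448714 = 48.251165

Answer: Vega = 48.251165


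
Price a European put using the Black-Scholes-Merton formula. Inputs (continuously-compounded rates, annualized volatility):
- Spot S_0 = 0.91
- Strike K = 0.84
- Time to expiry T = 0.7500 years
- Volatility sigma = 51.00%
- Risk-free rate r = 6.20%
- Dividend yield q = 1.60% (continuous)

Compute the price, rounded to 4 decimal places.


d1 = (ln(S/K) + (r - q + 0.5*sigma^2) * T) / (sigma * sqrt(T)) = 0.48017476
d2 = d1 - sigma * sqrt(T) = 0.03850181
exp(-rT) = 0.95456456; exp(-qT) = 0.98807171
P = K * exp(-rT) * N(-d2) - S_0 * exp(-qT) * N(-d1)
N(-d1) = 0.31555156; N(-d2) = 0.48464379
P = 0.8400 * 0.95456456 * 0.48464379 - 0.9100 * 0.98807171 * 0.31555156 = 0.1049

Answer: Price = 0.1049


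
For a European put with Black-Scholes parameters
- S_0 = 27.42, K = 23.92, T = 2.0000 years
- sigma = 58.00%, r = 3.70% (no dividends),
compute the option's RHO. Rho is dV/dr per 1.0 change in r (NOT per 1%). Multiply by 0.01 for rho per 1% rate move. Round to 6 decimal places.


Answer: Rho = -24.922433

Derivation:
d1 = 0.6668233285; d2 = -0.1534205376
phi(d1) = 0.3194146398; exp(-qT) = 1.0000000000; exp(-rT) = 0.9286716938
N(-d2) = 0.5609666750
Rho = -K*T*exp(-rT)*N(-d2) = -23.9200 * 2.0000 * 0.9286716938 * 0.5609666750 = -24.922433


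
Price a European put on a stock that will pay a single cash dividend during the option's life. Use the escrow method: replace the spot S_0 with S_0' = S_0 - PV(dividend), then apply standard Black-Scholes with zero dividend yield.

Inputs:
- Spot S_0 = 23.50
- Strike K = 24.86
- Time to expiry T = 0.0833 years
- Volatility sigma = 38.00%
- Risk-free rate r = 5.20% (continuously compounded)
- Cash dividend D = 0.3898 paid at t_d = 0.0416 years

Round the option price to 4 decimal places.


Answer: Price = 2.0654

Derivation:
PV(D) = D * exp(-r * t_d) = 0.3898 * 0.99783914 = 0.38895770
S_0' = S_0 - PV(D) = 23.5000 - 0.38895770 = 23.11104230
d1 = (ln(S_0'/K) + (r + sigma^2/2)*T) / (sigma*sqrt(T)) = -0.57081307
d2 = d1 - sigma*sqrt(T) = -0.68048768
exp(-rT) = 0.99567777
N(-d1) = 0.71593682; N(-d2) = 0.75190214
P = K * exp(-rT) * N(-d2) - S_0' * N(-d1) = 24.8600 * 0.99567777 * 0.75190214 - 23.11104230 * 0.71593682 = 2.0654


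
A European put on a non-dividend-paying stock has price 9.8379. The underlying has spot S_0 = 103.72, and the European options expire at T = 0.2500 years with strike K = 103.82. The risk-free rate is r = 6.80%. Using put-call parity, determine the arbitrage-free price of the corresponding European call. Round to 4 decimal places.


Answer: Call price = 11.4879

Derivation:
Put-call parity: C - P = S_0 * exp(-qT) - K * exp(-rT).
S_0 * exp(-qT) = 103.7200 * 1.00000000 = 103.72000000
K * exp(-rT) = 103.8200 * 0.98314368 = 102.06997734
C = P + S*exp(-qT) - K*exp(-rT)
C = 9.8379 + 103.72000000 - 102.06997734 = 11.4879


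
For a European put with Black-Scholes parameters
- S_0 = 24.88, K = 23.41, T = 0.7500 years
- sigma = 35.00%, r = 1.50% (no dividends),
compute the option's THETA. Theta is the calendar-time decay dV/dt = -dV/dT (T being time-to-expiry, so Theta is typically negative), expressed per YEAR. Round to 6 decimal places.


Answer: Theta = -1.697481

Derivation:
d1 = 0.3895909680; d2 = 0.0864820766
phi(d1) = 0.3697866378; exp(-qT) = 1.0000000000; exp(-rT) = 0.9888130446
Theta = -S*exp(-qT)*phi(d1)*sigma/(2*sqrt(T)) + r*K*exp(-rT)*N(-d2) - q*S*exp(-qT)*N(-d1)
N(-d1) = 0.3484195160; N(-d2) = 0.4655416017; sqrt(T) = 0.8660254038
Term 1 = -24.8800 * 1.0000000000 * 0.3697866378 * 0.3500 / (2 * 0.8660254038) = -1.8591267807
Term 2 = 0.0150 * 23.4100 * 0.9888130446 * 0.4655416017 = 0.1616461466
Term 3 = 0 (no dividend yield, q = 0)
Theta = -1.8591267807 + (0.1616461466) + (0.0000000000) = -1.697481


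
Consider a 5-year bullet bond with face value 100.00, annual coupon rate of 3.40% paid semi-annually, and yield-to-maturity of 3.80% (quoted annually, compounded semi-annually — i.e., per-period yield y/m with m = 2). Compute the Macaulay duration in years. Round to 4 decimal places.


Coupon per period c = face * coupon_rate / m = 1.700000
Periods per year m = 2; per-period yield y/m = 0.019000
Number of cashflows N = 10
Cashflows (t years, CF_t, discount factor 1/(1+y/m)^(m*t), PV):
  t = 0.5000: CF_t = 1.700000, DF = 0.981354, PV = 1.668302
  t = 1.0000: CF_t = 1.700000, DF = 0.963056, PV = 1.637196
  t = 1.5000: CF_t = 1.700000, DF = 0.945099, PV = 1.606669
  t = 2.0000: CF_t = 1.700000, DF = 0.927477, PV = 1.576711
  t = 2.5000: CF_t = 1.700000, DF = 0.910184, PV = 1.547312
  t = 3.0000: CF_t = 1.700000, DF = 0.893213, PV = 1.518462
  t = 3.5000: CF_t = 1.700000, DF = 0.876558, PV = 1.490149
  t = 4.0000: CF_t = 1.700000, DF = 0.860214, PV = 1.462364
  t = 4.5000: CF_t = 1.700000, DF = 0.844175, PV = 1.435097
  t = 5.0000: CF_t = 101.700000, DF = 0.828434, PV = 84.251785
Price P = sum_t PV_t = 98.194047
Macaulay numerator sum_t t * PV_t:
  t * PV_t at t = 0.5000: 0.834151
  t * PV_t at t = 1.0000: 1.637196
  t * PV_t at t = 1.5000: 2.410003
  t * PV_t at t = 2.0000: 3.153423
  t * PV_t at t = 2.5000: 3.868281
  t * PV_t at t = 3.0000: 4.555385
  t * PV_t at t = 3.5000: 5.215521
  t * PV_t at t = 4.0000: 5.849455
  t * PV_t at t = 4.5000: 6.457937
  t * PV_t at t = 5.0000: 421.258927
Macaulay duration D = (sum_t t * PV_t) / P = 455.240278 / 98.194047 = 4.636129

Answer: Macaulay duration = 4.6361 years


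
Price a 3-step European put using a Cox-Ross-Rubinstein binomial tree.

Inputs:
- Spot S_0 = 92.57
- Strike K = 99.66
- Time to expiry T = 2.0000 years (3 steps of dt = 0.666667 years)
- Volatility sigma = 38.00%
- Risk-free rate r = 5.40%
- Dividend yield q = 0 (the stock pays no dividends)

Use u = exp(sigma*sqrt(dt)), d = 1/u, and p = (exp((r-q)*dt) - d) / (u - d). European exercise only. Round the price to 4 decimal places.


dt = T/N = 0.666667
u = exp(sigma*sqrt(dt)) = 1.363792; d = 1/u = 0.733250
p = (exp((r-q)*dt) - d) / (u - d) = 0.481183
Discount per step: exp(-r*dt) = 0.964640
Stock lattice S(k, i) with i counting down-moves:
  k=0: S(0,0) = 92.5700
  k=1: S(1,0) = 126.2462; S(1,1) = 67.8769
  k=2: S(2,0) = 172.1735; S(2,1) = 92.5700; S(2,2) = 49.7708
  k=3: S(3,0) = 234.8087; S(3,1) = 126.2462; S(3,2) = 67.8769; S(3,3) = 36.4944
Terminal payoffs V(N, i) = max(K - S_T, 0):
  V(3,0) = 0.000000; V(3,1) = 0.000000; V(3,2) = 31.783056; V(3,3) = 63.165593
Backward induction: V(k, i) = exp(-r*dt) * [p * V(k+1, i) + (1-p) * V(k+1, i+1)].
  V(2,0) = exp(-r*dt) * [p*0.000000 + (1-p)*0.000000] = 0.000000
  V(2,1) = exp(-r*dt) * [p*0.000000 + (1-p)*31.783056] = 15.906521
  V(2,2) = exp(-r*dt) * [p*31.783056 + (1-p)*63.165593] = 46.365289
  V(1,0) = exp(-r*dt) * [p*0.000000 + (1-p)*15.906521] = 7.960764
  V(1,1) = exp(-r*dt) * [p*15.906521 + (1-p)*46.365289] = 30.587823
  V(0,0) = exp(-r*dt) * [p*7.960764 + (1-p)*30.587823] = 19.003477

Answer: Price = V(0,0) = 19.0035


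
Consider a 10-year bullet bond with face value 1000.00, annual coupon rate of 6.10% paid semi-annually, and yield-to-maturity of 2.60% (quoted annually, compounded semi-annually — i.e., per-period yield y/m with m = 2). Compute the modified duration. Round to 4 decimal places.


Coupon per period c = face * coupon_rate / m = 30.500000
Periods per year m = 2; per-period yield y/m = 0.013000
Number of cashflows N = 20
Cashflows (t years, CF_t, discount factor 1/(1+y/m)^(m*t), PV):
  t = 0.5000: CF_t = 30.500000, DF = 0.987167, PV = 30.108588
  t = 1.0000: CF_t = 30.500000, DF = 0.974498, PV = 29.722200
  t = 1.5000: CF_t = 30.500000, DF = 0.961992, PV = 29.340770
  t = 2.0000: CF_t = 30.500000, DF = 0.949647, PV = 28.964235
  t = 2.5000: CF_t = 30.500000, DF = 0.937460, PV = 28.592532
  t = 3.0000: CF_t = 30.500000, DF = 0.925429, PV = 28.225599
  t = 3.5000: CF_t = 30.500000, DF = 0.913553, PV = 27.863375
  t = 4.0000: CF_t = 30.500000, DF = 0.901829, PV = 27.505800
  t = 4.5000: CF_t = 30.500000, DF = 0.890256, PV = 27.152813
  t = 5.0000: CF_t = 30.500000, DF = 0.878831, PV = 26.804357
  t = 5.5000: CF_t = 30.500000, DF = 0.867553, PV = 26.460372
  t = 6.0000: CF_t = 30.500000, DF = 0.856420, PV = 26.120801
  t = 6.5000: CF_t = 30.500000, DF = 0.845429, PV = 25.785589
  t = 7.0000: CF_t = 30.500000, DF = 0.834580, PV = 25.454678
  t = 7.5000: CF_t = 30.500000, DF = 0.823869, PV = 25.128014
  t = 8.0000: CF_t = 30.500000, DF = 0.813296, PV = 24.805542
  t = 8.5000: CF_t = 30.500000, DF = 0.802859, PV = 24.487208
  t = 9.0000: CF_t = 30.500000, DF = 0.792556, PV = 24.172959
  t = 9.5000: CF_t = 30.500000, DF = 0.782385, PV = 23.862744
  t = 10.0000: CF_t = 1030.500000, DF = 0.772345, PV = 795.901071
Price P = sum_t PV_t = 1306.459244
First compute Macaulay numerator sum_t t * PV_t:
  t * PV_t at t = 0.5000: 15.054294
  t * PV_t at t = 1.0000: 29.722200
  t * PV_t at t = 1.5000: 44.011155
  t * PV_t at t = 2.0000: 57.928469
  t * PV_t at t = 2.5000: 71.481329
  t * PV_t at t = 3.0000: 84.676797
  t * PV_t at t = 3.5000: 97.521813
  t * PV_t at t = 4.0000: 110.023199
  t * PV_t at t = 4.5000: 122.187659
  t * PV_t at t = 5.0000: 134.021783
  t * PV_t at t = 5.5000: 145.532044
  t * PV_t at t = 6.0000: 156.724808
  t * PV_t at t = 6.5000: 167.606326
  t * PV_t at t = 7.0000: 178.182745
  t * PV_t at t = 7.5000: 188.460102
  t * PV_t at t = 8.0000: 198.444333
  t * PV_t at t = 8.5000: 208.141267
  t * PV_t at t = 9.0000: 217.556635
  t * PV_t at t = 9.5000: 226.696066
  t * PV_t at t = 10.0000: 7959.010706
Macaulay duration D = 10412.983729 / 1306.459244 = 7.970385
Modified duration = D / (1 + y/m) = 7.970385 / (1 + 0.013000) = 7.868100

Answer: Modified duration = 7.8681


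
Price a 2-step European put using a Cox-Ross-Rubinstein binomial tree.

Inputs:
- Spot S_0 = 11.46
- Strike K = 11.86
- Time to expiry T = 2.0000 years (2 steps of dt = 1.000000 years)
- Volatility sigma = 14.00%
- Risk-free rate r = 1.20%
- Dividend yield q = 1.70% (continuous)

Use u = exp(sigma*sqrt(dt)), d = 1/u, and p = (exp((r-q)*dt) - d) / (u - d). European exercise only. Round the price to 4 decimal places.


Answer: Price = V(0,0) = 1.1470

Derivation:
dt = T/N = 1.000000
u = exp(sigma*sqrt(dt)) = 1.150274; d = 1/u = 0.869358
p = (exp((r-q)*dt) - d) / (u - d) = 0.447303
Discount per step: exp(-r*dt) = 0.988072
Stock lattice S(k, i) with i counting down-moves:
  k=0: S(0,0) = 11.4600
  k=1: S(1,0) = 13.1821; S(1,1) = 9.9628
  k=2: S(2,0) = 15.1631; S(2,1) = 11.4600; S(2,2) = 8.6613
Terminal payoffs V(N, i) = max(K - S_T, 0):
  V(2,0) = 0.000000; V(2,1) = 0.400000; V(2,2) = 3.198718
Backward induction: V(k, i) = exp(-r*dt) * [p * V(k+1, i) + (1-p) * V(k+1, i+1)].
  V(1,0) = exp(-r*dt) * [p*0.000000 + (1-p)*0.400000] = 0.218442
  V(1,1) = exp(-r*dt) * [p*0.400000 + (1-p)*3.198718] = 1.923622
  V(0,0) = exp(-r*dt) * [p*0.218442 + (1-p)*1.923622] = 1.147043


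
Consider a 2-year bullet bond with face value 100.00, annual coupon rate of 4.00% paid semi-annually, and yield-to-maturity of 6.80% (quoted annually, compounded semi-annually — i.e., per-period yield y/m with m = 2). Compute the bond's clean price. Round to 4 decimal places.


Answer: Price = 94.8455

Derivation:
Coupon per period c = face * coupon_rate / m = 2.000000
Periods per year m = 2; per-period yield y/m = 0.034000
Number of cashflows N = 4
Cashflows (t years, CF_t, discount factor 1/(1+y/m)^(m*t), PV):
  t = 0.5000: CF_t = 2.000000, DF = 0.967118, PV = 1.934236
  t = 1.0000: CF_t = 2.000000, DF = 0.935317, PV = 1.870634
  t = 1.5000: CF_t = 2.000000, DF = 0.904562, PV = 1.809124
  t = 2.0000: CF_t = 102.000000, DF = 0.874818, PV = 89.231464
Price P = sum_t PV_t = 94.845458


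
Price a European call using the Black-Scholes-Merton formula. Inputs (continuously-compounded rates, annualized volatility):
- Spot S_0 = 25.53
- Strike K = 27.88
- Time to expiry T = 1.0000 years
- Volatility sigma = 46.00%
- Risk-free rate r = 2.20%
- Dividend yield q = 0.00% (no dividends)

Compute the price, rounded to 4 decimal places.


d1 = (ln(S/K) + (r - q + 0.5*sigma^2) * T) / (sigma * sqrt(T)) = 0.08640140
d2 = d1 - sigma * sqrt(T) = -0.37359860
exp(-rT) = 0.97824024; exp(-qT) = 1.00000000
C = S_0 * exp(-qT) * N(d1) - K * exp(-rT) * N(d2)
N(d1) = 0.53442633; N(d2) = 0.35435149
C = 25.5300 * 1.00000000 * 0.53442633 - 27.8800 * 0.97824024 * 0.35435149 = 3.9796

Answer: Price = 3.9796


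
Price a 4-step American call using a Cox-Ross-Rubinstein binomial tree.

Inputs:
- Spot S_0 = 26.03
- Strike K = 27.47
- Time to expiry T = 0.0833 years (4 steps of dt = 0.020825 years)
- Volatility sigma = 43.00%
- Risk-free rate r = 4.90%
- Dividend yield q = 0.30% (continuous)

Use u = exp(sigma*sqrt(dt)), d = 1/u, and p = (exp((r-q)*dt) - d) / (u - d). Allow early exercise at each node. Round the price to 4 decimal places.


Answer: Price = V(0,0) = 0.8268

Derivation:
dt = T/N = 0.020825
u = exp(sigma*sqrt(dt)) = 1.064018; d = 1/u = 0.939833
p = (exp((r-q)*dt) - d) / (u - d) = 0.492209
Discount per step: exp(-r*dt) = 0.998980
Stock lattice S(k, i) with i counting down-moves:
  k=0: S(0,0) = 26.0300
  k=1: S(1,0) = 27.6964; S(1,1) = 24.4639
  k=2: S(2,0) = 29.4695; S(2,1) = 26.0300; S(2,2) = 22.9920
  k=3: S(3,0) = 31.3561; S(3,1) = 27.6964; S(3,2) = 24.4639; S(3,3) = 21.6086
  k=4: S(4,0) = 33.3634; S(4,1) = 29.4695; S(4,2) = 26.0300; S(4,3) = 22.9920; S(4,4) = 20.3085
Terminal payoffs V(N, i) = max(S_T - K, 0):
  V(4,0) = 5.893440; V(4,1) = 1.999481; V(4,2) = 0.000000; V(4,3) = 0.000000; V(4,4) = 0.000000
Backward induction: V(k, i) = exp(-r*dt) * [p * V(k+1, i) + (1-p) * V(k+1, i+1)]; then take max(V_cont, immediate exercise) for American.
  V(3,0) = exp(-r*dt) * [p*5.893440 + (1-p)*1.999481] = 3.912130; exercise = 3.886072; V(3,0) = max -> 3.912130
  V(3,1) = exp(-r*dt) * [p*1.999481 + (1-p)*0.000000] = 0.983160; exercise = 0.226400; V(3,1) = max -> 0.983160
  V(3,2) = exp(-r*dt) * [p*0.000000 + (1-p)*0.000000] = 0.000000; exercise = 0.000000; V(3,2) = max -> 0.000000
  V(3,3) = exp(-r*dt) * [p*0.000000 + (1-p)*0.000000] = 0.000000; exercise = 0.000000; V(3,3) = max -> 0.000000
  V(2,0) = exp(-r*dt) * [p*3.912130 + (1-p)*0.983160] = 2.422353; exercise = 1.999481; V(2,0) = max -> 2.422353
  V(2,1) = exp(-r*dt) * [p*0.983160 + (1-p)*0.000000] = 0.483427; exercise = 0.000000; V(2,1) = max -> 0.483427
  V(2,2) = exp(-r*dt) * [p*0.000000 + (1-p)*0.000000] = 0.000000; exercise = 0.000000; V(2,2) = max -> 0.000000
  V(1,0) = exp(-r*dt) * [p*2.422353 + (1-p)*0.483427] = 1.436318; exercise = 0.226400; V(1,0) = max -> 1.436318
  V(1,1) = exp(-r*dt) * [p*0.483427 + (1-p)*0.000000] = 0.237705; exercise = 0.000000; V(1,1) = max -> 0.237705
  V(0,0) = exp(-r*dt) * [p*1.436318 + (1-p)*0.237705] = 0.826829; exercise = 0.000000; V(0,0) = max -> 0.826829


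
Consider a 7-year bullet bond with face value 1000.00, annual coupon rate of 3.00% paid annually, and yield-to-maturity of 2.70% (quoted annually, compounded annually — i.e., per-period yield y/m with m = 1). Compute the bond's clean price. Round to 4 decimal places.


Coupon per period c = face * coupon_rate / m = 30.000000
Periods per year m = 1; per-period yield y/m = 0.027000
Number of cashflows N = 7
Cashflows (t years, CF_t, discount factor 1/(1+y/m)^(m*t), PV):
  t = 1.0000: CF_t = 30.000000, DF = 0.973710, PV = 29.211295
  t = 2.0000: CF_t = 30.000000, DF = 0.948111, PV = 28.443325
  t = 3.0000: CF_t = 30.000000, DF = 0.923185, PV = 27.695546
  t = 4.0000: CF_t = 30.000000, DF = 0.898914, PV = 26.967425
  t = 5.0000: CF_t = 30.000000, DF = 0.875282, PV = 26.258447
  t = 6.0000: CF_t = 30.000000, DF = 0.852270, PV = 25.568108
  t = 7.0000: CF_t = 1030.000000, DF = 0.829864, PV = 854.759861
Price P = sum_t PV_t = 1018.904006

Answer: Price = 1018.9040


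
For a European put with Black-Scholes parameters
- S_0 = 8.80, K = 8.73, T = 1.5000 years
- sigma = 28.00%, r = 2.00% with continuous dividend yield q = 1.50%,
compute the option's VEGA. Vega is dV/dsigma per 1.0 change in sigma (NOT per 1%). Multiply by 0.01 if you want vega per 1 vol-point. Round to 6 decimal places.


d1 = 0.2166234004; d2 = -0.1263051636
phi(d1) = 0.3896909141; exp(-qT) = 0.9777512372; exp(-rT) = 0.9704455335
Vega = S * exp(-qT) * phi(d1) * sqrt(T) = 8.8000 * 0.9777512372 * 0.3896909141 * 1.2247448714 = 4.106548

Answer: Vega = 4.106548


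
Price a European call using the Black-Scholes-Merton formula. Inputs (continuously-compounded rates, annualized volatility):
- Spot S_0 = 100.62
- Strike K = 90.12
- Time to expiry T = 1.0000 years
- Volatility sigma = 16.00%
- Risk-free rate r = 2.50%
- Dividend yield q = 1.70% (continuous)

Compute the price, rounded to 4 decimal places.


Answer: Price = 13.0204

Derivation:
d1 = (ln(S/K) + (r - q + 0.5*sigma^2) * T) / (sigma * sqrt(T)) = 0.81880581
d2 = d1 - sigma * sqrt(T) = 0.65880581
exp(-rT) = 0.97530991; exp(-qT) = 0.98314368
C = S_0 * exp(-qT) * N(d1) - K * exp(-rT) * N(d2)
N(d1) = 0.79355139; N(d2) = 0.74498976
C = 100.6200 * 0.98314368 * 0.79355139 - 90.1200 * 0.97530991 * 0.74498976 = 13.0204


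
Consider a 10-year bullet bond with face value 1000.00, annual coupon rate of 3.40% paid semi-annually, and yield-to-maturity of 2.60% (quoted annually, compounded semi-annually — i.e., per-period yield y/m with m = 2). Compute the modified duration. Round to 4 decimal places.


Answer: Modified duration = 8.5082

Derivation:
Coupon per period c = face * coupon_rate / m = 17.000000
Periods per year m = 2; per-period yield y/m = 0.013000
Number of cashflows N = 20
Cashflows (t years, CF_t, discount factor 1/(1+y/m)^(m*t), PV):
  t = 0.5000: CF_t = 17.000000, DF = 0.987167, PV = 16.781836
  t = 1.0000: CF_t = 17.000000, DF = 0.974498, PV = 16.566472
  t = 1.5000: CF_t = 17.000000, DF = 0.961992, PV = 16.353872
  t = 2.0000: CF_t = 17.000000, DF = 0.949647, PV = 16.144000
  t = 2.5000: CF_t = 17.000000, DF = 0.937460, PV = 15.936821
  t = 3.0000: CF_t = 17.000000, DF = 0.925429, PV = 15.732301
  t = 3.5000: CF_t = 17.000000, DF = 0.913553, PV = 15.530406
  t = 4.0000: CF_t = 17.000000, DF = 0.901829, PV = 15.331101
  t = 4.5000: CF_t = 17.000000, DF = 0.890256, PV = 15.134355
  t = 5.0000: CF_t = 17.000000, DF = 0.878831, PV = 14.940133
  t = 5.5000: CF_t = 17.000000, DF = 0.867553, PV = 14.748404
  t = 6.0000: CF_t = 17.000000, DF = 0.856420, PV = 14.559135
  t = 6.5000: CF_t = 17.000000, DF = 0.845429, PV = 14.372295
  t = 7.0000: CF_t = 17.000000, DF = 0.834580, PV = 14.187853
  t = 7.5000: CF_t = 17.000000, DF = 0.823869, PV = 14.005778
  t = 8.0000: CF_t = 17.000000, DF = 0.813296, PV = 13.826040
  t = 8.5000: CF_t = 17.000000, DF = 0.802859, PV = 13.648608
  t = 9.0000: CF_t = 17.000000, DF = 0.792556, PV = 13.473453
  t = 9.5000: CF_t = 17.000000, DF = 0.782385, PV = 13.300546
  t = 10.0000: CF_t = 1017.000000, DF = 0.772345, PV = 785.474419
Price P = sum_t PV_t = 1070.047827
First compute Macaulay numerator sum_t t * PV_t:
  t * PV_t at t = 0.5000: 8.390918
  t * PV_t at t = 1.0000: 16.566472
  t * PV_t at t = 1.5000: 24.530807
  t * PV_t at t = 2.0000: 32.287999
  t * PV_t at t = 2.5000: 39.842052
  t * PV_t at t = 3.0000: 47.196903
  t * PV_t at t = 3.5000: 54.356420
  t * PV_t at t = 4.0000: 61.324406
  t * PV_t at t = 4.5000: 68.104597
  t * PV_t at t = 5.0000: 74.700666
  t * PV_t at t = 5.5000: 81.116221
  t * PV_t at t = 6.0000: 87.354811
  t * PV_t at t = 6.5000: 93.419919
  t * PV_t at t = 7.0000: 99.314972
  t * PV_t at t = 7.5000: 105.043336
  t * PV_t at t = 8.0000: 110.608317
  t * PV_t at t = 8.5000: 116.013165
  t * PV_t at t = 9.0000: 121.261075
  t * PV_t at t = 9.5000: 126.355184
  t * PV_t at t = 10.0000: 7854.744191
Macaulay duration D = 9222.532433 / 1070.047827 = 8.618804
Modified duration = D / (1 + y/m) = 8.618804 / (1 + 0.013000) = 8.508197


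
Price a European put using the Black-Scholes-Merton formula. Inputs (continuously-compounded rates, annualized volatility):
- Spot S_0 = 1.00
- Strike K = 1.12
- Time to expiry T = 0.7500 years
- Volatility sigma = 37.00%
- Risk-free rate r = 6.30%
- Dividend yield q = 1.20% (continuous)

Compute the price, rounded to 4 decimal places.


d1 = (ln(S/K) + (r - q + 0.5*sigma^2) * T) / (sigma * sqrt(T)) = -0.07409178
d2 = d1 - sigma * sqrt(T) = -0.39452118
exp(-rT) = 0.95384891; exp(-qT) = 0.99104038
P = K * exp(-rT) * N(-d2) - S_0 * exp(-qT) * N(-d1)
N(-d1) = 0.52953132; N(-d2) = 0.65340185
P = 1.1200 * 0.95384891 * 0.65340185 - 1.0000 * 0.99104038 * 0.52953132 = 0.1732

Answer: Price = 0.1732


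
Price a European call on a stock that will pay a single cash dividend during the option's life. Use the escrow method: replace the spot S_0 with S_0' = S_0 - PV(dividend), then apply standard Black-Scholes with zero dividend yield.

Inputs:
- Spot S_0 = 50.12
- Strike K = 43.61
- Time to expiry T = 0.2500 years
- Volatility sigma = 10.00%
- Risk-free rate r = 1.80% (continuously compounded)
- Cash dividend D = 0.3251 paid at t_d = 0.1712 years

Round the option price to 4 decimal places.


PV(D) = D * exp(-r * t_d) = 0.3251 * 0.99692314 = 0.32409971
S_0' = S_0 - PV(D) = 50.1200 - 0.32409971 = 49.79590029
d1 = (ln(S_0'/K) + (r + sigma^2/2)*T) / (sigma*sqrt(T)) = 2.76792350
d2 = d1 - sigma*sqrt(T) = 2.71792350
exp(-rT) = 0.99551011
N(d1) = 0.99717927; N(d2) = 0.99671535
C = S_0' * N(d1) - K * exp(-rT) * N(d2) = 49.79590029 * 0.99717927 - 43.6100 * 0.99551011 * 0.99671535 = 6.3838

Answer: Price = 6.3838


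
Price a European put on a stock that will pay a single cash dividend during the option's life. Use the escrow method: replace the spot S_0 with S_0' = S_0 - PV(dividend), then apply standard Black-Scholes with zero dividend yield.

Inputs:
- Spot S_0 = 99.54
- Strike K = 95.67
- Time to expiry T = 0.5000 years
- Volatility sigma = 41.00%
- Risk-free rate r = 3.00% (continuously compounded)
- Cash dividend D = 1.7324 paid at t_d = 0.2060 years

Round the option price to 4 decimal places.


Answer: Price = 9.3722

Derivation:
PV(D) = D * exp(-r * t_d) = 1.7324 * 0.99383906 = 1.72172678
S_0' = S_0 - PV(D) = 99.5400 - 1.72172678 = 97.81827322
d1 = (ln(S_0'/K) + (r + sigma^2/2)*T) / (sigma*sqrt(T)) = 0.27329378
d2 = d1 - sigma*sqrt(T) = -0.01662000
exp(-rT) = 0.98511194
N(-d1) = 0.39231370; N(-d2) = 0.50663012
P = K * exp(-rT) * N(-d2) - S_0' * N(-d1) = 95.6700 * 0.98511194 * 0.50663012 - 97.81827322 * 0.39231370 = 9.3722


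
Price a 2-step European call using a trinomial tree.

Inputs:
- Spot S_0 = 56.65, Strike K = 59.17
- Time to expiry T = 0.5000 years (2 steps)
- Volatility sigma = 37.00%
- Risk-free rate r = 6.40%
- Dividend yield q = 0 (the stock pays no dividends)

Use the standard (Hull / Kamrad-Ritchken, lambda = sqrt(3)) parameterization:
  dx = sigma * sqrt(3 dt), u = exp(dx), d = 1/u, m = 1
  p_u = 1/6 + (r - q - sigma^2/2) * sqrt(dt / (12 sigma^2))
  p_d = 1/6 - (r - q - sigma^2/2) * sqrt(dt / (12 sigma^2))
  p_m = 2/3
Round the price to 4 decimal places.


Answer: Price = V(0,0) = 5.2946

Derivation:
dt = T/N = 0.250000; dx = sigma*sqrt(3*dt) = 0.320429
u = exp(dx) = 1.377719; d = 1/u = 0.725837
p_u = 0.164931, p_m = 0.666667, p_d = 0.168403
Discount per step: exp(-r*dt) = 0.984127
Stock lattice S(k, j) with j the centered position index:
  k=0: S(0,+0) = 56.6500
  k=1: S(1,-1) = 41.1187; S(1,+0) = 56.6500; S(1,+1) = 78.0478
  k=2: S(2,-2) = 29.8455; S(2,-1) = 41.1187; S(2,+0) = 56.6500; S(2,+1) = 78.0478; S(2,+2) = 107.5279
Terminal payoffs V(N, j) = max(S_T - K, 0):
  V(2,-2) = 0.000000; V(2,-1) = 0.000000; V(2,+0) = 0.000000; V(2,+1) = 18.877794; V(2,+2) = 48.357947
Backward induction: V(k, j) = exp(-r*dt) * [p_u * V(k+1, j+1) + p_m * V(k+1, j) + p_d * V(k+1, j-1)]
  V(1,-1) = exp(-r*dt) * [p_u*0.000000 + p_m*0.000000 + p_d*0.000000] = 0.000000
  V(1,+0) = exp(-r*dt) * [p_u*18.877794 + p_m*0.000000 + p_d*0.000000] = 3.064108
  V(1,+1) = exp(-r*dt) * [p_u*48.357947 + p_m*18.877794 + p_d*0.000000] = 20.234550
  V(0,+0) = exp(-r*dt) * [p_u*20.234550 + p_m*3.064108 + p_d*0.000000] = 5.294642


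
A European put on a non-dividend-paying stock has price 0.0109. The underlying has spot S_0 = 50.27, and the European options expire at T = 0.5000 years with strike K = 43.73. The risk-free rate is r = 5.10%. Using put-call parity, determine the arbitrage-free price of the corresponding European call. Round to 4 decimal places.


Put-call parity: C - P = S_0 * exp(-qT) - K * exp(-rT).
S_0 * exp(-qT) = 50.2700 * 1.00000000 = 50.27000000
K * exp(-rT) = 43.7300 * 0.97482238 = 42.62898263
C = P + S*exp(-qT) - K*exp(-rT)
C = 0.0109 + 50.27000000 - 42.62898263 = 7.6519

Answer: Call price = 7.6519


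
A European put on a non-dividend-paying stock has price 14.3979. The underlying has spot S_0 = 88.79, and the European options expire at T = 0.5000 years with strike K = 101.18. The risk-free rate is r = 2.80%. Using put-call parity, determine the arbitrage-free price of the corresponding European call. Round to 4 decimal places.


Answer: Call price = 3.4146

Derivation:
Put-call parity: C - P = S_0 * exp(-qT) - K * exp(-rT).
S_0 * exp(-qT) = 88.7900 * 1.00000000 = 88.79000000
K * exp(-rT) = 101.1800 * 0.98609754 = 99.77334953
C = P + S*exp(-qT) - K*exp(-rT)
C = 14.3979 + 88.79000000 - 99.77334953 = 3.4146


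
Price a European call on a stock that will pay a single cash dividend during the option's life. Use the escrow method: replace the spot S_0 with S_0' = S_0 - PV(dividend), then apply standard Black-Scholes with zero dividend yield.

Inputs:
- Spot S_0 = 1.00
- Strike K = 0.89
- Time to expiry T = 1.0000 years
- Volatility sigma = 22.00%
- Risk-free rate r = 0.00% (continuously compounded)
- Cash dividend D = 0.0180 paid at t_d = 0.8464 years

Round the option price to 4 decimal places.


Answer: Price = 0.1360

Derivation:
PV(D) = D * exp(-r * t_d) = 0.0180 * 1.00000000 = 0.01800000
S_0' = S_0 - PV(D) = 1.0000 - 0.01800000 = 0.98200000
d1 = (ln(S_0'/K) + (r + sigma^2/2)*T) / (sigma*sqrt(T)) = 0.55713566
d2 = d1 - sigma*sqrt(T) = 0.33713566
exp(-rT) = 1.00000000
N(d1) = 0.71128263; N(d2) = 0.63199268
C = S_0' * N(d1) - K * exp(-rT) * N(d2) = 0.98200000 * 0.71128263 - 0.8900 * 1.00000000 * 0.63199268 = 0.1360


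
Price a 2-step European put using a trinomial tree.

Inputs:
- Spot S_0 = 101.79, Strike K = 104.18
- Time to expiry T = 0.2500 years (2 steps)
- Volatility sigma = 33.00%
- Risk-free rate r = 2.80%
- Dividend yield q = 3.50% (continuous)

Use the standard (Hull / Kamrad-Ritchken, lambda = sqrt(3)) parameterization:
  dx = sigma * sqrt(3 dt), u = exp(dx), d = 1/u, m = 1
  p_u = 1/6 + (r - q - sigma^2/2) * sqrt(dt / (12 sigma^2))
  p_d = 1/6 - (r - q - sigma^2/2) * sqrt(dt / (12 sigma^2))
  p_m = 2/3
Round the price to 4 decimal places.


Answer: Price = V(0,0) = 7.5915

Derivation:
dt = T/N = 0.125000; dx = sigma*sqrt(3*dt) = 0.202083
u = exp(dx) = 1.223949; d = 1/u = 0.817027
p_u = 0.147661, p_m = 0.666667, p_d = 0.185672
Discount per step: exp(-r*dt) = 0.996506
Stock lattice S(k, j) with j the centered position index:
  k=0: S(0,+0) = 101.7900
  k=1: S(1,-1) = 83.1652; S(1,+0) = 101.7900; S(1,+1) = 124.5858
  k=2: S(2,-2) = 67.9482; S(2,-1) = 83.1652; S(2,+0) = 101.7900; S(2,+1) = 124.5858; S(2,+2) = 152.4867
Terminal payoffs V(N, j) = max(K - S_T, 0):
  V(2,-2) = 36.231772; V(2,-1) = 21.014802; V(2,+0) = 2.390000; V(2,+1) = 0.000000; V(2,+2) = 0.000000
Backward induction: V(k, j) = exp(-r*dt) * [p_u * V(k+1, j+1) + p_m * V(k+1, j) + p_d * V(k+1, j-1)]
  V(1,-1) = exp(-r*dt) * [p_u*2.390000 + p_m*21.014802 + p_d*36.231772] = 21.016314
  V(1,+0) = exp(-r*dt) * [p_u*0.000000 + p_m*2.390000 + p_d*21.014802] = 5.475991
  V(1,+1) = exp(-r*dt) * [p_u*0.000000 + p_m*0.000000 + p_d*2.390000] = 0.442205
  V(0,+0) = exp(-r*dt) * [p_u*0.442205 + p_m*5.475991 + p_d*21.016314] = 7.591479


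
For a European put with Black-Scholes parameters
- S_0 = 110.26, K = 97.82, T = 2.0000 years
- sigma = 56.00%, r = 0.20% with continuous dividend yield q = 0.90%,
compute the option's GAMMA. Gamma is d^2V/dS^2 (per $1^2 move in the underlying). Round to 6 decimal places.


d1 = 0.5294615543; d2 = -0.2624980407
phi(d1) = 0.3467666159; exp(-qT) = 0.9821610324; exp(-rT) = 0.9960079893
Gamma = exp(-qT) * phi(d1) / (S * sigma * sqrt(T)) = 0.9821610324 * 0.3467666159 / (110.2600 * 0.5600 * 1.4142135624) = 0.003900

Answer: Gamma = 0.003900


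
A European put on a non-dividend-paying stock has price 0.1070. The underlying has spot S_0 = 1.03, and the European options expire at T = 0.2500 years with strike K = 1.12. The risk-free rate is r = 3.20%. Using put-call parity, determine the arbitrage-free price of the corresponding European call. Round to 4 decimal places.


Put-call parity: C - P = S_0 * exp(-qT) - K * exp(-rT).
S_0 * exp(-qT) = 1.0300 * 1.00000000 = 1.03000000
K * exp(-rT) = 1.1200 * 0.99203191 = 1.11107574
C = P + S*exp(-qT) - K*exp(-rT)
C = 0.1070 + 1.03000000 - 1.11107574 = 0.0259

Answer: Call price = 0.0259


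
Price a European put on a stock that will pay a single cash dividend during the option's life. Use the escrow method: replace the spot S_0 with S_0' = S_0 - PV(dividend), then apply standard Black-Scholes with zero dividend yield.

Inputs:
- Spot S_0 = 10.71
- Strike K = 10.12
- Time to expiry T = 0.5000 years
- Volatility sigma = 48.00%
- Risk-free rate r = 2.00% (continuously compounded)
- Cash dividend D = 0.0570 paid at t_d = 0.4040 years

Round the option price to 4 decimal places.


PV(D) = D * exp(-r * t_d) = 0.0570 * 0.99195256 = 0.05654130
S_0' = S_0 - PV(D) = 10.7100 - 0.05654130 = 10.65345870
d1 = (ln(S_0'/K) + (r + sigma^2/2)*T) / (sigma*sqrt(T)) = 0.35052148
d2 = d1 - sigma*sqrt(T) = 0.01111023
exp(-rT) = 0.99004983
N(-d1) = 0.36297369; N(-d2) = 0.49556775
P = K * exp(-rT) * N(-d2) - S_0' * N(-d1) = 10.1200 * 0.99004983 * 0.49556775 - 10.65345870 * 0.36297369 = 1.0983

Answer: Price = 1.0983


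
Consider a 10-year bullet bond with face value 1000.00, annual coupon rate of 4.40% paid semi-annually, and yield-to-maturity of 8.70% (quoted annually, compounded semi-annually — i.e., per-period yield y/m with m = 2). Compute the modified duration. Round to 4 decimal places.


Coupon per period c = face * coupon_rate / m = 22.000000
Periods per year m = 2; per-period yield y/m = 0.043500
Number of cashflows N = 20
Cashflows (t years, CF_t, discount factor 1/(1+y/m)^(m*t), PV):
  t = 0.5000: CF_t = 22.000000, DF = 0.958313, PV = 21.082894
  t = 1.0000: CF_t = 22.000000, DF = 0.918365, PV = 20.204019
  t = 1.5000: CF_t = 22.000000, DF = 0.880081, PV = 19.361782
  t = 2.0000: CF_t = 22.000000, DF = 0.843393, PV = 18.554654
  t = 2.5000: CF_t = 22.000000, DF = 0.808235, PV = 17.781173
  t = 3.0000: CF_t = 22.000000, DF = 0.774543, PV = 17.039936
  t = 3.5000: CF_t = 22.000000, DF = 0.742254, PV = 16.329599
  t = 4.0000: CF_t = 22.000000, DF = 0.711312, PV = 15.648873
  t = 4.5000: CF_t = 22.000000, DF = 0.681660, PV = 14.996524
  t = 5.0000: CF_t = 22.000000, DF = 0.653244, PV = 14.371369
  t = 5.5000: CF_t = 22.000000, DF = 0.626013, PV = 13.772275
  t = 6.0000: CF_t = 22.000000, DF = 0.599916, PV = 13.198155
  t = 6.5000: CF_t = 22.000000, DF = 0.574908, PV = 12.647969
  t = 7.0000: CF_t = 22.000000, DF = 0.550942, PV = 12.120718
  t = 7.5000: CF_t = 22.000000, DF = 0.527975, PV = 11.615446
  t = 8.0000: CF_t = 22.000000, DF = 0.505965, PV = 11.131237
  t = 8.5000: CF_t = 22.000000, DF = 0.484873, PV = 10.667213
  t = 9.0000: CF_t = 22.000000, DF = 0.464661, PV = 10.222533
  t = 9.5000: CF_t = 22.000000, DF = 0.445290, PV = 9.796390
  t = 10.0000: CF_t = 1022.000000, DF = 0.426728, PV = 436.115807
Price P = sum_t PV_t = 716.658566
First compute Macaulay numerator sum_t t * PV_t:
  t * PV_t at t = 0.5000: 10.541447
  t * PV_t at t = 1.0000: 20.204019
  t * PV_t at t = 1.5000: 29.042673
  t * PV_t at t = 2.0000: 37.109309
  t * PV_t at t = 2.5000: 44.452933
  t * PV_t at t = 3.0000: 51.119808
  t * PV_t at t = 3.5000: 57.153595
  t * PV_t at t = 4.0000: 62.595490
  t * PV_t at t = 4.5000: 67.484357
  t * PV_t at t = 5.0000: 71.856846
  t * PV_t at t = 5.5000: 75.747514
  t * PV_t at t = 6.0000: 79.188933
  t * PV_t at t = 6.5000: 82.211797
  t * PV_t at t = 7.0000: 84.845023
  t * PV_t at t = 7.5000: 87.115843
  t * PV_t at t = 8.0000: 89.049895
  t * PV_t at t = 8.5000: 90.671312
  t * PV_t at t = 9.0000: 92.002797
  t * PV_t at t = 9.5000: 93.065705
  t * PV_t at t = 10.0000: 4361.158068
Macaulay duration D = 5586.617364 / 716.658566 = 7.795368
Modified duration = D / (1 + y/m) = 7.795368 / (1 + 0.043500) = 7.470406

Answer: Modified duration = 7.4704


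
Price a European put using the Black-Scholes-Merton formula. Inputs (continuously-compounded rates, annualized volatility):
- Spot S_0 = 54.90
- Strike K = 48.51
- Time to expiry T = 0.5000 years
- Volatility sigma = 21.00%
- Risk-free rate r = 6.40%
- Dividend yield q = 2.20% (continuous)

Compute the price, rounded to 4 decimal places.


d1 = (ln(S/K) + (r - q + 0.5*sigma^2) * T) / (sigma * sqrt(T)) = 1.04899888
d2 = d1 - sigma * sqrt(T) = 0.90050645
exp(-rT) = 0.96850658; exp(-qT) = 0.98906028
P = K * exp(-rT) * N(-d2) - S_0 * exp(-qT) * N(-d1)
N(-d1) = 0.14708932; N(-d2) = 0.18392540
P = 48.5100 * 0.96850658 * 0.18392540 - 54.9000 * 0.98906028 * 0.14708932 = 0.6544

Answer: Price = 0.6544


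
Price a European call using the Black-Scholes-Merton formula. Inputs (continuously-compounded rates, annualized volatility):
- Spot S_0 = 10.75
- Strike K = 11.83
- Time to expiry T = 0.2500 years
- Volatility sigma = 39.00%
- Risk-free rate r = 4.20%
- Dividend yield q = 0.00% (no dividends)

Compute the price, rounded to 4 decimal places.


d1 = (ln(S/K) + (r - q + 0.5*sigma^2) * T) / (sigma * sqrt(T)) = -0.33959191
d2 = d1 - sigma * sqrt(T) = -0.53459191
exp(-rT) = 0.98955493; exp(-qT) = 1.00000000
C = S_0 * exp(-qT) * N(d1) - K * exp(-rT) * N(d2)
N(d1) = 0.36708193; N(d2) = 0.29646604
C = 10.7500 * 1.00000000 * 0.36708193 - 11.8300 * 0.98955493 * 0.29646604 = 0.4756

Answer: Price = 0.4756


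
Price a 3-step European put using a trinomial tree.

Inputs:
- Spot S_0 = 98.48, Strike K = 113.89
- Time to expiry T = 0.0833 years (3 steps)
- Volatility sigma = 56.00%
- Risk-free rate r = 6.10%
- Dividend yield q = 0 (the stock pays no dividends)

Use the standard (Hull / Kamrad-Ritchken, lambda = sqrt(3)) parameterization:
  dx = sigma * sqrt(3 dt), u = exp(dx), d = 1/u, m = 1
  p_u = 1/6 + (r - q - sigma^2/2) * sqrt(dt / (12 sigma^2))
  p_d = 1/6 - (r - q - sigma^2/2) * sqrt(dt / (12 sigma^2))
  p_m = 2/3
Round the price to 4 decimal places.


dt = T/N = 0.027767; dx = sigma*sqrt(3*dt) = 0.161626
u = exp(dx) = 1.175420; d = 1/u = 0.850760
p_u = 0.158438, p_m = 0.666667, p_d = 0.174896
Discount per step: exp(-r*dt) = 0.998308
Stock lattice S(k, j) with j the centered position index:
  k=0: S(0,+0) = 98.4800
  k=1: S(1,-1) = 83.7828; S(1,+0) = 98.4800; S(1,+1) = 115.7554
  k=2: S(2,-2) = 71.2790; S(2,-1) = 83.7828; S(2,+0) = 98.4800; S(2,+1) = 115.7554; S(2,+2) = 136.0612
  k=3: S(3,-3) = 60.6413; S(3,-2) = 71.2790; S(3,-1) = 83.7828; S(3,+0) = 98.4800; S(3,+1) = 115.7554; S(3,+2) = 136.0612; S(3,+3) = 159.9291
Terminal payoffs V(N, j) = max(K - S_T, 0):
  V(3,-3) = 53.248695; V(3,-2) = 42.610982; V(3,-1) = 30.107200; V(3,+0) = 15.410000; V(3,+1) = 0.000000; V(3,+2) = 0.000000; V(3,+3) = 0.000000
Backward induction: V(k, j) = exp(-r*dt) * [p_u * V(k+1, j+1) + p_m * V(k+1, j) + p_d * V(k+1, j-1)]
  V(2,-2) = exp(-r*dt) * [p_u*30.107200 + p_m*42.610982 + p_d*53.248695] = 42.418495
  V(2,-1) = exp(-r*dt) * [p_u*15.410000 + p_m*30.107200 + p_d*42.610982] = 29.914756
  V(2,+0) = exp(-r*dt) * [p_u*0.000000 + p_m*15.410000 + p_d*30.107200] = 15.512656
  V(2,+1) = exp(-r*dt) * [p_u*0.000000 + p_m*0.000000 + p_d*15.410000] = 2.690582
  V(2,+2) = exp(-r*dt) * [p_u*0.000000 + p_m*0.000000 + p_d*0.000000] = 0.000000
  V(1,-1) = exp(-r*dt) * [p_u*15.512656 + p_m*29.914756 + p_d*42.418495] = 29.769307
  V(1,+0) = exp(-r*dt) * [p_u*2.690582 + p_m*15.512656 + p_d*29.914756] = 15.972945
  V(1,+1) = exp(-r*dt) * [p_u*0.000000 + p_m*2.690582 + p_d*15.512656] = 4.499191
  V(0,+0) = exp(-r*dt) * [p_u*4.499191 + p_m*15.972945 + p_d*29.769307] = 16.539956

Answer: Price = V(0,0) = 16.5400


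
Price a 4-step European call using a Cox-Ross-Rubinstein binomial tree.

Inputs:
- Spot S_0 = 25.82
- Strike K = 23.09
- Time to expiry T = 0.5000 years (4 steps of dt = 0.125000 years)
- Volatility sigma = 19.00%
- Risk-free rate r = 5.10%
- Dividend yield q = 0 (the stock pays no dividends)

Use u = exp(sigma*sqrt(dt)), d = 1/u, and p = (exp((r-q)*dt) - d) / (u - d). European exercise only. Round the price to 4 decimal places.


Answer: Price = V(0,0) = 3.5802

Derivation:
dt = T/N = 0.125000
u = exp(sigma*sqrt(dt)) = 1.069483; d = 1/u = 0.935031
p = (exp((r-q)*dt) - d) / (u - d) = 0.530779
Discount per step: exp(-r*dt) = 0.993645
Stock lattice S(k, i) with i counting down-moves:
  k=0: S(0,0) = 25.8200
  k=1: S(1,0) = 27.6140; S(1,1) = 24.1425
  k=2: S(2,0) = 29.5327; S(2,1) = 25.8200; S(2,2) = 22.5740
  k=3: S(3,0) = 31.5848; S(3,1) = 27.6140; S(3,2) = 24.1425; S(3,3) = 21.1074
  k=4: S(4,0) = 33.7794; S(4,1) = 29.5327; S(4,2) = 25.8200; S(4,3) = 22.5740; S(4,4) = 19.7361
Terminal payoffs V(N, i) = max(S_T - K, 0):
  V(4,0) = 10.689360; V(4,1) = 6.442746; V(4,2) = 2.730000; V(4,3) = 0.000000; V(4,4) = 0.000000
Backward induction: V(k, i) = exp(-r*dt) * [p * V(k+1, i) + (1-p) * V(k+1, i+1)].
  V(3,0) = exp(-r*dt) * [p*10.689360 + (1-p)*6.442746] = 8.641493
  V(3,1) = exp(-r*dt) * [p*6.442746 + (1-p)*2.730000] = 4.670776
  V(3,2) = exp(-r*dt) * [p*2.730000 + (1-p)*0.000000] = 1.439818
  V(3,3) = exp(-r*dt) * [p*0.000000 + (1-p)*0.000000] = 0.000000
  V(2,0) = exp(-r*dt) * [p*8.641493 + (1-p)*4.670776] = 6.735274
  V(2,1) = exp(-r*dt) * [p*4.670776 + (1-p)*1.439818] = 3.134695
  V(2,2) = exp(-r*dt) * [p*1.439818 + (1-p)*0.000000] = 0.759369
  V(1,0) = exp(-r*dt) * [p*6.735274 + (1-p)*3.134695] = 5.013742
  V(1,1) = exp(-r*dt) * [p*3.134695 + (1-p)*0.759369] = 2.007304
  V(0,0) = exp(-r*dt) * [p*5.013742 + (1-p)*2.007304] = 3.580161


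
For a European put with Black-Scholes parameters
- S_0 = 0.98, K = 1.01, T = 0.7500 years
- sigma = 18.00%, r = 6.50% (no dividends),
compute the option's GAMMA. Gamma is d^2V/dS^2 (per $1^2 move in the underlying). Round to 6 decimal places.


Answer: Gamma = 2.561137

Derivation:
d1 = 0.1972418521; d2 = 0.0413572794
phi(d1) = 0.3912569760; exp(-qT) = 1.0000000000; exp(-rT) = 0.9524192047
Gamma = exp(-qT) * phi(d1) / (S * sigma * sqrt(T)) = 1.0000000000 * 0.3912569760 / (0.9800 * 0.1800 * 0.8660254038) = 2.561137


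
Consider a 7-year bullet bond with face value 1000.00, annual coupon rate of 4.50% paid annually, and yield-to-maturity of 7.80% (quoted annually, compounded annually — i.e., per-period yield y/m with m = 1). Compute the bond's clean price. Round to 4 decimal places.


Answer: Price = 827.0083

Derivation:
Coupon per period c = face * coupon_rate / m = 45.000000
Periods per year m = 1; per-period yield y/m = 0.078000
Number of cashflows N = 7
Cashflows (t years, CF_t, discount factor 1/(1+y/m)^(m*t), PV):
  t = 1.0000: CF_t = 45.000000, DF = 0.927644, PV = 41.743970
  t = 2.0000: CF_t = 45.000000, DF = 0.860523, PV = 38.723535
  t = 3.0000: CF_t = 45.000000, DF = 0.798259, PV = 35.921646
  t = 4.0000: CF_t = 45.000000, DF = 0.740500, PV = 33.322492
  t = 5.0000: CF_t = 45.000000, DF = 0.686920, PV = 30.911402
  t = 6.0000: CF_t = 45.000000, DF = 0.637217, PV = 28.674770
  t = 7.0000: CF_t = 1045.000000, DF = 0.591111, PV = 617.710473
Price P = sum_t PV_t = 827.008289


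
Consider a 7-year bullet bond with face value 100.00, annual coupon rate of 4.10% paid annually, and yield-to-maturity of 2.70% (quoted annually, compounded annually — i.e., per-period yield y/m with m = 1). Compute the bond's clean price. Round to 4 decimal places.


Coupon per period c = face * coupon_rate / m = 4.100000
Periods per year m = 1; per-period yield y/m = 0.027000
Number of cashflows N = 7
Cashflows (t years, CF_t, discount factor 1/(1+y/m)^(m*t), PV):
  t = 1.0000: CF_t = 4.100000, DF = 0.973710, PV = 3.992210
  t = 2.0000: CF_t = 4.100000, DF = 0.948111, PV = 3.887254
  t = 3.0000: CF_t = 4.100000, DF = 0.923185, PV = 3.785058
  t = 4.0000: CF_t = 4.100000, DF = 0.898914, PV = 3.685548
  t = 5.0000: CF_t = 4.100000, DF = 0.875282, PV = 3.588654
  t = 6.0000: CF_t = 4.100000, DF = 0.852270, PV = 3.494308
  t = 7.0000: CF_t = 104.100000, DF = 0.829864, PV = 86.388836
Price P = sum_t PV_t = 108.821870

Answer: Price = 108.8219
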